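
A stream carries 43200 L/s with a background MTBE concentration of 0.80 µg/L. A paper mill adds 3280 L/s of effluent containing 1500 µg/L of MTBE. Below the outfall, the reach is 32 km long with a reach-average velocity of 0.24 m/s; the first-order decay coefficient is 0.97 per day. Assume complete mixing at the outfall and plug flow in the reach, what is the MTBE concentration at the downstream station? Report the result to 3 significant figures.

23.9 µg/L

After mixing, C = (43200·0.8000 + 3280·1500) / 46480 = 4955000/46480 = 106.6 µg/L.
Travel time t = 32·1000 / 0.24 = 133300 s = 37.04 h.
After decay, C = 106.6 × e^(−kt) = 106.6 × 0.2238 = 23.86 µg/L.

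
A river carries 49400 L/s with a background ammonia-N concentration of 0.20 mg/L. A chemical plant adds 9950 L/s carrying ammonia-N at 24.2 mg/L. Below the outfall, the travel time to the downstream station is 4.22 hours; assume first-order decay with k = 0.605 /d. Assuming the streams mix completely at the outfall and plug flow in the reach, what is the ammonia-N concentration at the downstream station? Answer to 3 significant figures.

After mixing, C = (49400·0.2000 + 9950·24.20) / 59350 = 250700/59350 = 4.224 mg/L.
Applying C = C₀e^(−kt): 4.224 × 0.8991 = 3.797 mg/L.

3.80 mg/L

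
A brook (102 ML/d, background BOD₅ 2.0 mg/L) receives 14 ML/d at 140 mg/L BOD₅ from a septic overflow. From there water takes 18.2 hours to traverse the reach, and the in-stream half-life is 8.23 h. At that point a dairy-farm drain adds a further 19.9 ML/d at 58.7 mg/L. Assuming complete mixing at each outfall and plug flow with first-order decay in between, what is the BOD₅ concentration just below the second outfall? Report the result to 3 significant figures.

Conservation of mass: C = (102.0·2.000 + 14.00·140.0) / 116.0 = 2164/116.0 = 18.66 mg/L; combined flow 116.0 ML/d.
Half-life 8.23 h → k = ln 2 / 8.23 = 0.08422 h⁻¹ = 2.021 d⁻¹.
After decay, C = 18.66 × e^(−kt) = 18.66 × 0.2159 = 4.028 mg/L.
At the second outfall, C = (116.0·4.028 + 19.90·58.70) / (116.0 + 19.90) = 12.03 mg/L.

12.0 mg/L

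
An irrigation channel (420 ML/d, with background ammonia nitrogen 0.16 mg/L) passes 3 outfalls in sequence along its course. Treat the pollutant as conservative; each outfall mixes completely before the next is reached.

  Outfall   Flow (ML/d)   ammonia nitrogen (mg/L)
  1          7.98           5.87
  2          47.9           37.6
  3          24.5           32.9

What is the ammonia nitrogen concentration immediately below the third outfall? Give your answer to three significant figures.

Outfall 1: combined Q = 428.0 ML/d; C = (420.0·0.1600 + 7.980·5.870)/428.0 = 0.2665 mg/L.
Outfall 2: combined Q = 475.9 ML/d; C = (428.0·0.2665 + 47.90·37.60)/475.9 = 4.024 mg/L.
Outfall 3: combined Q = 500.4 ML/d; C = (475.9·4.024 + 24.50·32.90)/500.4 = 5.438 mg/L.

5.44 mg/L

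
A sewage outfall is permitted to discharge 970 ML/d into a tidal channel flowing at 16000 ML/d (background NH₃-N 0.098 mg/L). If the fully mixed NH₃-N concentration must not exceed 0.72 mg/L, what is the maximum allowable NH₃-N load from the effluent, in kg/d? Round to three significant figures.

10700 kg/d

Mass balance at the limit: 16000·0.09800 + 970.0·Cₑ = 16970·0.72 → Cₑ = 10.98 mg/L.
970.0 ML/d = 11.23 m³/s. Load = 11.23 m³/s × 10.98 g/m³ × 86 400 s/d = 10650 kg/d.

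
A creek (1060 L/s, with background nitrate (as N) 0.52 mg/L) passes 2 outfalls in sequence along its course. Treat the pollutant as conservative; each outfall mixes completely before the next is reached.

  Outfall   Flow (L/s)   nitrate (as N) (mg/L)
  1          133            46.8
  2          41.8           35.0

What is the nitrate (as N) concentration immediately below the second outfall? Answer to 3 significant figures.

Outfall 1: combined Q = 1193 L/s; C = (1060·0.5200 + 133.0·46.80)/1193 = 5.679 mg/L.
Outfall 2: combined Q = 1235 L/s; C = (1193·5.679 + 41.80·35.00)/1235 = 6.672 mg/L.

6.67 mg/L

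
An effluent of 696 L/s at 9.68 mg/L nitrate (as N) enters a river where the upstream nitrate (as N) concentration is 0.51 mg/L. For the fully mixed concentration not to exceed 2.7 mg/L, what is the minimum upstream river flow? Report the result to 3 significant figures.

Set C_mix = 2.7: (Q·0.5100 + 696.0·9.680) / (Q + 696.0) = 2.7
→ Q = 696.0·(9.680 − 2.7)/(2.7 − 0.5100) = 2218 L/s.

2220 L/s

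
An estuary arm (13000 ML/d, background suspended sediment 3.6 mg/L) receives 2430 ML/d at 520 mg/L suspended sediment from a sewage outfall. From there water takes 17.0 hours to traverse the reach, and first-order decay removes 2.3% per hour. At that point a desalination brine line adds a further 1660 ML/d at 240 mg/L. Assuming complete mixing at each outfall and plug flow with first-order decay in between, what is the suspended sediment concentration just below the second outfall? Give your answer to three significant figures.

74.9 mg/L

After mixing, C = (13000·3.600 + 2430·520.0) / 15430 = 1310000/15430 = 84.93 mg/L; combined flow 15430 ML/d.
2.3%/h lost → k = −ln(1 − 0.023) = 0.02327 h⁻¹.
Decay over the reach: 84.93·exp(−kt) = 84.93·0.6733 = 57.18 mg/L.
Second outfall: C = (15430·57.18 + 1660·240.0)/17090 = 74.94 mg/L.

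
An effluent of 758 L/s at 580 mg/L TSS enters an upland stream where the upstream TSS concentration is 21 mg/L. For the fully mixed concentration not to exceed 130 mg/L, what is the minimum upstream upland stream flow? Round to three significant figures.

3130 L/s

Set C_mix = 130: (Q·21.00 + 758.0·580.0) / (Q + 758.0) = 130
→ Q = 758.0·(580.0 − 130)/(130 − 21.00) = 3129 L/s.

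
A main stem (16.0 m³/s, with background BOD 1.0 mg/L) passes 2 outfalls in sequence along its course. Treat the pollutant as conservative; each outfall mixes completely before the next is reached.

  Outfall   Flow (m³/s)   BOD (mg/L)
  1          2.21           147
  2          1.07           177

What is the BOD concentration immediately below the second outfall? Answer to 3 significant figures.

Below outfall 1: Q → 18.21 m³/s, C = (16.00·1.000 + 2.210·147.0)/18.21 = 18.72 mg/L.
Below outfall 2: Q → 19.28 m³/s, C = (18.21·18.72 + 1.070·177.0)/19.28 = 27.50 mg/L.

27.5 mg/L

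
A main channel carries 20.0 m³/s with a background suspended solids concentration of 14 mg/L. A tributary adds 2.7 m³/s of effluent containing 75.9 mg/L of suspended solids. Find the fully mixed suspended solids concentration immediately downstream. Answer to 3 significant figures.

Mixed concentration C = ΣQC/ΣQ = (20.00·14.00 + 2.700·75.90) / 22.70 = 484.9/22.70 = 21.36 mg/L.

21.4 mg/L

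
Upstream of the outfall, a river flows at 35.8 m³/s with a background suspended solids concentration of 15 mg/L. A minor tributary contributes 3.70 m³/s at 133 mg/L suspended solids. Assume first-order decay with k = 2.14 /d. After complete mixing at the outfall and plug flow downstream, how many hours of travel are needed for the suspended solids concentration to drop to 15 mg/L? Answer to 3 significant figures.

Conservation of mass: C = (35.80·15.00 + 3.700·133.0) / 39.50 = 1029/39.50 = 26.05 mg/L.
26.05·exp(−k·t) = 15 → t = ln(26.05/15)/k = 22290 s = 6.192 h.

6.19 h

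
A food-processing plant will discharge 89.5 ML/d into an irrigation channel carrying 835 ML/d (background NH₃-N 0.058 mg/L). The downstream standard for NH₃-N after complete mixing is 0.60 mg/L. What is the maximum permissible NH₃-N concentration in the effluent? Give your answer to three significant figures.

5.66 mg/L

At the limit, (Qr·Cr + Qe·Cₑ)/(Qr + Qe) = 0.60:
Cₑ = (924.5·0.60 − 835.0·0.05800) / 89.50 = 5.657 mg/L.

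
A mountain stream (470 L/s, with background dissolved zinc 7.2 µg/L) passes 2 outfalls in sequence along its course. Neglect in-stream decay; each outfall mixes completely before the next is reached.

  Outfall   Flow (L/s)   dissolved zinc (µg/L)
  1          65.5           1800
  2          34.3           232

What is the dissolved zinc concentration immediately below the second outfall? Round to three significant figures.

227 µg/L

Outfall 1: combined Q = 535.5 L/s; C = (470.0·7.200 + 65.50·1800)/535.5 = 226.5 µg/L.
Outfall 2: combined Q = 569.8 L/s; C = (535.5·226.5 + 34.30·232.0)/569.8 = 226.8 µg/L.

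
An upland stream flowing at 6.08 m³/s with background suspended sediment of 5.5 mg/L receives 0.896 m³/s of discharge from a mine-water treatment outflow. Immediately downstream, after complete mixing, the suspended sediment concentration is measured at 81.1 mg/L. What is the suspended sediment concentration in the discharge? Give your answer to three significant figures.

Mass balance: 6.080·5.500 + 0.8960·Cₑ = 6.976·81.10
→ Cₑ = (6.976·81.10 − 6.080·5.500) / 0.8960 = 594.1 mg/L.

594 mg/L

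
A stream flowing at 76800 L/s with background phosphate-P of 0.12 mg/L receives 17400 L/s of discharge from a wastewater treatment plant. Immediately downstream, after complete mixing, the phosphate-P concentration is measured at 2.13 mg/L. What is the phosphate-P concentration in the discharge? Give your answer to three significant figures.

Mass balance: 76800·0.1200 + 17400·Cₑ = 94200·2.130
→ Cₑ = (94200·2.130 − 76800·0.1200) / 17400 = 11.00 mg/L.

11.0 mg/L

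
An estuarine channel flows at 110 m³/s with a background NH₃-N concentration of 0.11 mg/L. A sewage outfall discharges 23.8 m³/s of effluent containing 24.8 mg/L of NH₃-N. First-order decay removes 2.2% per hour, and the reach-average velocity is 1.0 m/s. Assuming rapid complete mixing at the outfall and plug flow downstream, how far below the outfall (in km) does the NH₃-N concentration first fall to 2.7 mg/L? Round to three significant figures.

82.7 km

Mixed concentration C = ΣQC/ΣQ = (110.0·0.1100 + 23.80·24.80) / 133.8 = 602.3/133.8 = 4.502 mg/L.
2.2%/h lost → k = −ln(1 − 0.022) = 0.02225 h⁻¹.
Set 4.502·exp(−k·t) = 2.7 → t = ln(4.502/2.7)/k = 82730 s = 22.98 h.
Distance = v·t = 1.0·82730 = 82730 m = 82.73 km.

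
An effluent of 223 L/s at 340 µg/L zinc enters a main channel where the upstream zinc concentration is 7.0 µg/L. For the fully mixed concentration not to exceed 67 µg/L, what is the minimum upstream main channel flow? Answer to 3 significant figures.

Set C_mix = 67: (Q·7.000 + 223.0·340.0) / (Q + 223.0) = 67
→ Q = 223.0·(340.0 − 67)/(67 − 7.000) = 1015 L/s.

1010 L/s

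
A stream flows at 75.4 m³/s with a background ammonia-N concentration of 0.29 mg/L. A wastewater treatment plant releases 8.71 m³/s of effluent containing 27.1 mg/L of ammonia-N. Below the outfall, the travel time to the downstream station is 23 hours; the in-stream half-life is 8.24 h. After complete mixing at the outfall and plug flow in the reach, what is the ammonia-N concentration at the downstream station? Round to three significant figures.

After mixing, C = (75.40·0.2900 + 8.710·27.10) / 84.11 = 257.9/84.11 = 3.066 mg/L.
Half-life 8.24 h → k = ln 2 / 8.24 = 0.08412 h⁻¹ = 2.019 d⁻¹.
After decay, C = 3.066 × e^(−kt) = 3.066 × 0.1445 = 0.4430 mg/L.

0.443 mg/L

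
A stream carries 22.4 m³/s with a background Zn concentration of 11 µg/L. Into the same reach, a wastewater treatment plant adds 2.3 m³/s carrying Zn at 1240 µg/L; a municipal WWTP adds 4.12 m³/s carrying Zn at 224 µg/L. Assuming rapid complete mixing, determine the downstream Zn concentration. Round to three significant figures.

Conservation of mass: C = (22.40·11.00 + 2.300·1240 + 4.120·224.0) / 28.82 = 4021/28.82 = 139.5 µg/L.

140 µg/L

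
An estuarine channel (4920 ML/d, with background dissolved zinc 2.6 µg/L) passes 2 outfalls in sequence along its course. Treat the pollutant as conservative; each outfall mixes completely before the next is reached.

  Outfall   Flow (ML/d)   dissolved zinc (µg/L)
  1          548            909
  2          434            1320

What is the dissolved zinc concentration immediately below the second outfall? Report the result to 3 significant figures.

Outfall 1: combined Q = 5468 ML/d; C = (4920·2.600 + 548.0·909.0)/5468 = 93.44 µg/L.
Outfall 2: combined Q = 5902 ML/d; C = (5468·93.44 + 434.0·1320)/5902 = 183.6 µg/L.

184 µg/L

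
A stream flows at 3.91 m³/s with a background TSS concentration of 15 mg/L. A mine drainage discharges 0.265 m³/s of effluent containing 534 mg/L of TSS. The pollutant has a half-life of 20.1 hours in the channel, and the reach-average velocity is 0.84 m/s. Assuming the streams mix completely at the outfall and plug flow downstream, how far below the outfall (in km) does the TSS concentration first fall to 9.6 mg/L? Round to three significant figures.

141 km

Mixed concentration C = ΣQC/ΣQ = (3.910·15.00 + 0.2650·534.0) / 4.175 = 200.2/4.175 = 47.94 mg/L.
Half-life 20.1 h → k = ln 2 / 20.1 = 0.03448 h⁻¹ = 0.8276 d⁻¹.
Set 47.94·exp(−k·t) = 9.6 → t = ln(47.94/9.6)/k = 167900 s = 46.64 h.
Distance = v·t = 0.84·167900 = 141000 m = 141.0 km.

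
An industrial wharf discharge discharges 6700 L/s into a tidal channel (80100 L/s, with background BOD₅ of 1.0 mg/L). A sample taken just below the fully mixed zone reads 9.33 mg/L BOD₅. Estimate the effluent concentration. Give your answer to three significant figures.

109 mg/L

Mass balance: 80100·1.000 + 6700·Cₑ = 86800·9.330
→ Cₑ = (86800·9.330 − 80100·1.000) / 6700 = 108.9 mg/L.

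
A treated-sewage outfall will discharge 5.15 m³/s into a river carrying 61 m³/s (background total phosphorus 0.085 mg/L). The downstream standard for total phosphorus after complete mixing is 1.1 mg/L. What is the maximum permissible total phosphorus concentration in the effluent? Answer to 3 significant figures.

At the limit, (Qr·Cr + Qe·Cₑ)/(Qr + Qe) = 1.1:
Cₑ = (66.15·1.1 − 61.00·0.08500) / 5.150 = 13.12 mg/L.

13.1 mg/L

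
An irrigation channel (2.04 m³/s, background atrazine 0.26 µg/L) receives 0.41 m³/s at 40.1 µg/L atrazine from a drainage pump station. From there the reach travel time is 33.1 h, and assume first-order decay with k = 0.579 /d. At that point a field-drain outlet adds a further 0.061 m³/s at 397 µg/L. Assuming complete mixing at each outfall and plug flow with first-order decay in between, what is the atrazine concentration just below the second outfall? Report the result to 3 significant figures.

12.7 µg/L

Mixed concentration C = ΣQC/ΣQ = (2.040·0.2600 + 0.4100·40.10) / 2.450 = 16.97/2.450 = 6.927 µg/L; combined flow 2.450 m³/s.
After decay, C = 6.927 × e^(−kt) = 6.927 × 0.4500 = 3.117 µg/L.
Second outfall: C = (2.450·3.117 + 0.06100·397.0)/2.511 = 12.69 µg/L.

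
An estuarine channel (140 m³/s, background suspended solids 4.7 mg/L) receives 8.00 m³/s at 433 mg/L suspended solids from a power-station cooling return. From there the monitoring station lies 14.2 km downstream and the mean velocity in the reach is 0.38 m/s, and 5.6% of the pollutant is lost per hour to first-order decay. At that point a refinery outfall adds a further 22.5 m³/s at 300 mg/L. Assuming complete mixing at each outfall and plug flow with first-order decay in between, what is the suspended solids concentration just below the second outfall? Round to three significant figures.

52.9 mg/L

After mixing, C = (140.0·4.700 + 8.000·433.0) / 148.0 = 4122/148.0 = 27.85 mg/L; combined flow 148.0 m³/s.
Travel time t = 14.2·1000 / 0.38 = 37370 s = 10.38 h.
5.6%/h lost → k = −ln(1 − 0.056) = 0.05763 h⁻¹.
Decay over the reach: 27.85·exp(−kt) = 27.85·0.5498 = 15.31 mg/L.
At the second outfall, C = (148.0·15.31 + 22.50·300.0) / (148.0 + 22.50) = 52.88 mg/L.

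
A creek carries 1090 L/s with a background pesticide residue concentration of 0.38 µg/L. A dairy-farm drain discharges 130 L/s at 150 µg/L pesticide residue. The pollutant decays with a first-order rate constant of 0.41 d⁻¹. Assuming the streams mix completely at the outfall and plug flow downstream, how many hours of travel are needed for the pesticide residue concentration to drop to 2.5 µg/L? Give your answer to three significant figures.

Conservation of mass: C = (1090·0.3800 + 130.0·150.0) / 1220 = 19910/1220 = 16.32 µg/L.
16.32·exp(−k·t) = 2.5 → t = ln(16.32/2.5)/k = 395400 s = 109.8 h.

110 h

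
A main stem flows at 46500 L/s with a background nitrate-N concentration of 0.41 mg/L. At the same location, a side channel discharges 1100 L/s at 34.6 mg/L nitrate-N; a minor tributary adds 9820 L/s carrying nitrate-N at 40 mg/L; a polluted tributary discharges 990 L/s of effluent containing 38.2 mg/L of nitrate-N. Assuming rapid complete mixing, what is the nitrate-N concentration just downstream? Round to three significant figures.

8.35 mg/L

Flow-weighted average: C = (46500·0.4100 + 1100·34.60 + 9820·40.00 + 990.0·38.20) / 58410 = 487700/58410 = 8.350 mg/L.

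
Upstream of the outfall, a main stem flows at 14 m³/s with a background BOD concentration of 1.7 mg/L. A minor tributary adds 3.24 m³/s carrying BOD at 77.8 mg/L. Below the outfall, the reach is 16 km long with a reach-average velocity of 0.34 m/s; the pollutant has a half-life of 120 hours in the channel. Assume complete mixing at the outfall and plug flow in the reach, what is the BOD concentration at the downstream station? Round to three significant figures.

14.8 mg/L

Flow-weighted average: C = (14.00·1.700 + 3.240·77.80) / 17.24 = 275.9/17.24 = 16.00 mg/L.
Travel time t = 16·1000 / 0.34 = 47060 s = 13.07 h.
Half-life 120 h → k = ln 2 / 120 = 0.005776 h⁻¹ = 0.1386 d⁻¹.
Decay over the reach: 16.00·exp(−kt) = 16.00·0.9273 = 14.84 mg/L.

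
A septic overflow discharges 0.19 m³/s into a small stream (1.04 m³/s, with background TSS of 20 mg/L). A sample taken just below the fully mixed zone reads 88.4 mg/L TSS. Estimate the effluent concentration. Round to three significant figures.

Mass balance: 1.040·20.00 + 0.1900·Cₑ = 1.230·88.40
→ Cₑ = (1.230·88.40 − 1.040·20.00) / 0.1900 = 462.8 mg/L.

463 mg/L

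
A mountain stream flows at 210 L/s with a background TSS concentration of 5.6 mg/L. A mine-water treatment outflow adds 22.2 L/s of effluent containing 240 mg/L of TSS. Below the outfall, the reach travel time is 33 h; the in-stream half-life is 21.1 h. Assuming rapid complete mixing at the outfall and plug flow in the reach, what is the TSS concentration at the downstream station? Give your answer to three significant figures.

Flow-weighted average: C = (210.0·5.600 + 22.20·240.0) / 232.2 = 6504/232.2 = 28.01 mg/L.
Half-life 21.1 h → k = ln 2 / 21.1 = 0.03285 h⁻¹ = 0.7884 d⁻¹.
Decay over the reach: 28.01·exp(−kt) = 28.01·0.3382 = 9.474 mg/L.

9.47 mg/L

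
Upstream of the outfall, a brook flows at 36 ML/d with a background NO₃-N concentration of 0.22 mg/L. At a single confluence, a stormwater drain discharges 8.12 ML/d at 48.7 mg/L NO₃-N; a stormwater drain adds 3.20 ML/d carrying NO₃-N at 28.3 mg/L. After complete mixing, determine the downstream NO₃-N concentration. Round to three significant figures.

Conservation of mass: C = (36.00·0.2200 + 8.120·48.70 + 3.200·28.30) / 47.32 = 493.9/47.32 = 10.44 mg/L.

10.4 mg/L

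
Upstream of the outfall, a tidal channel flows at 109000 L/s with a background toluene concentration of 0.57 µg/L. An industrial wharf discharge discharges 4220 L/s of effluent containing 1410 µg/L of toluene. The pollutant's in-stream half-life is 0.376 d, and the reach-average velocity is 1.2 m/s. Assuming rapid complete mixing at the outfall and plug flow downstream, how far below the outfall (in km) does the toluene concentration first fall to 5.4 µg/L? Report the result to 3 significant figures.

Mixed concentration C = ΣQC/ΣQ = (109000·0.5700 + 4220·1410) / 113200 = 6012000/113200 = 53.10 µg/L.
Half-life 0.376 d → k = ln 2 / 0.376 = 1.843 d⁻¹.
Set 53.10·exp(−k·t) = 5.4 → t = ln(53.10/5.4)/k = 107100 s = 29.76 h.
Distance = v·t = 1.2·107100 = 128600 m = 128.6 km.

129 km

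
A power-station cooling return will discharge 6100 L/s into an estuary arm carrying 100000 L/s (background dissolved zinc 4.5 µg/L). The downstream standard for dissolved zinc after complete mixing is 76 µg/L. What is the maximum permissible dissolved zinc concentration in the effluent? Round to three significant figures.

1250 µg/L

At the limit, (Qr·Cr + Qe·Cₑ)/(Qr + Qe) = 76:
Cₑ = (106100·76 − 100000·4.500) / 6100 = 1248 µg/L.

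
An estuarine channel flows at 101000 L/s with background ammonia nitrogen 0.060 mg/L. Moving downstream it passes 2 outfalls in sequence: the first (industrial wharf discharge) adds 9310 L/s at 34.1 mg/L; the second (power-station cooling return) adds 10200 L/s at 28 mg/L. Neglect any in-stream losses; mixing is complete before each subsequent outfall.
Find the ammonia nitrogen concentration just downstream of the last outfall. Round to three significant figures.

Outfall 1: combined Q = 110300 L/s; C = (101000·0.06000 + 9310·34.10)/110300 = 2.933 mg/L.
Outfall 2: combined Q = 120500 L/s; C = (110300·2.933 + 10200·28.00)/120500 = 5.055 mg/L.

5.05 mg/L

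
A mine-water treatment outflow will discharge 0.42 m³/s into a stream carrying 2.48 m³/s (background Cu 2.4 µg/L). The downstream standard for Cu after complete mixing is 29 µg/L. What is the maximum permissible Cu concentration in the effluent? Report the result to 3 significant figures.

186 µg/L

At the limit, (Qr·Cr + Qe·Cₑ)/(Qr + Qe) = 29:
Cₑ = (2.900·29 − 2.480·2.400) / 0.4200 = 186.1 µg/L.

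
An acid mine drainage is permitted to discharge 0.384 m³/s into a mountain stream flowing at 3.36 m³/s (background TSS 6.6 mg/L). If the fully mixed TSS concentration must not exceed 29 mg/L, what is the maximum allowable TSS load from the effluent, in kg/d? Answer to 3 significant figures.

Mass balance at the limit: 3.360·6.600 + 0.3840·Cₑ = 3.744·29 → Cₑ = 225.0 mg/L.
Load = 0.3840 m³/s × 225.0 g/m³ × 86 400 s/d = 7465 kg/d.

7460 kg/d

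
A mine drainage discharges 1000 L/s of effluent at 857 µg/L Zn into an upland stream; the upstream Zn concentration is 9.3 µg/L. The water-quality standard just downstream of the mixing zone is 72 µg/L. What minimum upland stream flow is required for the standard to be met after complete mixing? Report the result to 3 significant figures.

Set C_mix = 72: (Q·9.300 + 1000·857.0) / (Q + 1000) = 72
→ Q = 1000·(857.0 − 72)/(72 − 9.300) = 12520 L/s.

12500 L/s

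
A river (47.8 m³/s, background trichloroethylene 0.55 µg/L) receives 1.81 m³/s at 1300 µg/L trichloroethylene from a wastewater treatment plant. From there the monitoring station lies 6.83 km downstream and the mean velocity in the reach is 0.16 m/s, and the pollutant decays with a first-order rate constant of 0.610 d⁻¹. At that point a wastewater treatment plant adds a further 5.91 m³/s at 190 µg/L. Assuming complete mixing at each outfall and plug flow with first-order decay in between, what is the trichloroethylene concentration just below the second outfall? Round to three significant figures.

51.9 µg/L

Flow-weighted average: C = (47.80·0.5500 + 1.810·1300) / 49.61 = 2379/49.61 = 47.96 µg/L; combined flow 49.61 m³/s.
Travel time t = 6.83·1000 / 0.16 = 42690 s = 11.86 h.
After decay, C = 47.96 × e^(−kt) = 47.96 × 0.7398 = 35.48 µg/L.
At the second outfall, C = (49.61·35.48 + 5.910·190.0) / (49.61 + 5.910) = 51.93 µg/L.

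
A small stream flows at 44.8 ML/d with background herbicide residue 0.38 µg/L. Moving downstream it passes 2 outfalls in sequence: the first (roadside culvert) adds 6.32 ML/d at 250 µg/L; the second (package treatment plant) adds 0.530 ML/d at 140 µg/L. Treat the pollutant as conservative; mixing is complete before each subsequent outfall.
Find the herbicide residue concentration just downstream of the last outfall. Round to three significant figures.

After outfall 1: Q = 44.80 + 6.320 = 51.12 ML/d; C = (44.80·0.3800 + 6.320·250.0)/51.12 = 31.24 µg/L.
After outfall 2: Q = 51.12 + 0.5300 = 51.65 ML/d; C = (51.12·31.24 + 0.5300·140.0)/51.65 = 32.36 µg/L.

32.4 µg/L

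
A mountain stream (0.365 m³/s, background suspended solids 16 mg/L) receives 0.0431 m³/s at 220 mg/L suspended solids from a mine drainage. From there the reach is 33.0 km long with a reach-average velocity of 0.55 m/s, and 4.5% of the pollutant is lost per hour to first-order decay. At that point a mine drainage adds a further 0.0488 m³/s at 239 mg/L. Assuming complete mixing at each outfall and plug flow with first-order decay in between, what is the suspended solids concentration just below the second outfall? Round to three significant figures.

Conservation of mass: C = (0.3650·16.00 + 0.04310·220.0) / 0.4081 = 15.32/0.4081 = 37.54 mg/L; combined flow 0.4081 m³/s.
Travel time t = 33.0·1000 / 0.55 = 60000 s = 16.67 h.
4.5%/h lost → k = −ln(1 − 0.045) = 0.04604 h⁻¹.
Applying C = C₀e^(−kt): 37.54 × 0.4642 = 17.43 mg/L.
At the second outfall, C = (0.4081·17.43 + 0.04880·239.0) / (0.4081 + 0.04880) = 41.09 mg/L.

41.1 mg/L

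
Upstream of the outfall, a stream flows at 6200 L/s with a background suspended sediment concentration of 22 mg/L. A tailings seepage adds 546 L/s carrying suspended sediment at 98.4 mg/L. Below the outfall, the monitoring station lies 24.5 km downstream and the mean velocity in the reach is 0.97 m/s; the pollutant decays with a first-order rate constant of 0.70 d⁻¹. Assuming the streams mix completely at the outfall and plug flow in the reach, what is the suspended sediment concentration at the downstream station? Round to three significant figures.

After mixing, C = (6200·22.00 + 546.0·98.40) / 6746 = 190100/6746 = 28.18 mg/L.
Travel time t = 24.5·1000 / 0.97 = 25260 s = 7.016 h.
First-order decay: C = 28.18·exp(−k·t) = 28.18·0.8149 = 22.97 mg/L.

23.0 mg/L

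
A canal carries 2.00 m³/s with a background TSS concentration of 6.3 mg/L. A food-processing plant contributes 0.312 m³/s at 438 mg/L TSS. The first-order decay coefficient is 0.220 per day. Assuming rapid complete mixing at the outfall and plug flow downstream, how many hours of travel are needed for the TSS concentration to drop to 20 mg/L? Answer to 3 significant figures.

Mixed concentration C = ΣQC/ΣQ = (2.000·6.300 + 0.3120·438.0) / 2.312 = 149.3/2.312 = 64.56 mg/L.
64.56·exp(−k·t) = 20 → t = ln(64.56/20)/k = 460200 s = 127.8 h.

128 h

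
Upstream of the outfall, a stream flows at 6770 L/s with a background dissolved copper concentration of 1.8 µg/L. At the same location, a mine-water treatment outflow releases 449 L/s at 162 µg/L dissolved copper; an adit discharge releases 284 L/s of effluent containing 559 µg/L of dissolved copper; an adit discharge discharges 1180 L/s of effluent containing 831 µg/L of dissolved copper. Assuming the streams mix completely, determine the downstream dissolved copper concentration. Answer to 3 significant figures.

Flow-weighted average: C = (6770·1.800 + 449.0·162.0 + 284.0·559.0 + 1180·831.0) / 8683 = 1224000/8683 = 141.0 µg/L.

141 µg/L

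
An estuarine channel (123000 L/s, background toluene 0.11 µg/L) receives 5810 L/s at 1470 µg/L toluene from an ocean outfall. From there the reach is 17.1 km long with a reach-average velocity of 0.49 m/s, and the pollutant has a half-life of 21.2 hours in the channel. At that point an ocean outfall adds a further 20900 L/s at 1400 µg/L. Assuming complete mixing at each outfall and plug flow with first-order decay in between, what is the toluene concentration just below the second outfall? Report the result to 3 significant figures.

237 µg/L

Mass balance: C = (123000·0.1100 + 5810·1470) / 128800 = 8554000/128800 = 66.41 µg/L; combined flow 128800 L/s.
Travel time t = 17.1·1000 / 0.49 = 34900 s = 9.694 h.
Half-life 21.2 h → k = ln 2 / 21.2 = 0.03270 h⁻¹ = 0.7847 d⁻¹.
Decay over the reach: 66.41·exp(−kt) = 66.41·0.7284 = 48.37 µg/L.
Second outfall: C = (128800·48.37 + 20900·1400)/149700 = 237.1 µg/L.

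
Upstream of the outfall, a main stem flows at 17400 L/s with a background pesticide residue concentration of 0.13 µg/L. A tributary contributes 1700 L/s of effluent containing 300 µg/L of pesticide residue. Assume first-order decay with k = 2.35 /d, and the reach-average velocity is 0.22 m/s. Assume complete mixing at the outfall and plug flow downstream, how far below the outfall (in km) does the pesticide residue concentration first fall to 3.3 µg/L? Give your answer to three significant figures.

Flow-weighted average: C = (17400·0.1300 + 1700·300.0) / 19100 = 512300/19100 = 26.82 µg/L.
Set 26.82·exp(−k·t) = 3.3 → t = ln(26.82/3.3)/k = 77030 s = 21.40 h.
Distance = v·t = 0.22·77030 = 16950 m = 16.95 km.

16.9 km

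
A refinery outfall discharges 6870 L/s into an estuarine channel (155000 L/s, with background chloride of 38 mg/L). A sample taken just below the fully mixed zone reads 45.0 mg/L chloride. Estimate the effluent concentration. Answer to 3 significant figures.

203 mg/L

Mass balance: 155000·38.00 + 6870·Cₑ = 161900·45.00
→ Cₑ = (161900·45.00 − 155000·38.00) / 6870 = 202.9 mg/L.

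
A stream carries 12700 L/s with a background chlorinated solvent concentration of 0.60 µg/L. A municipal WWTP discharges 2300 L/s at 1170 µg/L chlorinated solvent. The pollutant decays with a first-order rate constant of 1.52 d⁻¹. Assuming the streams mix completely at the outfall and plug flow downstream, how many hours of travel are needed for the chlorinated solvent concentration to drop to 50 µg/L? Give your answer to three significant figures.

After mixing, C = (12700·0.6000 + 2300·1170) / 15000 = 2699000/15000 = 179.9 µg/L.
179.9·exp(−k·t) = 50 → t = ln(179.9/50)/k = 72780 s = 20.22 h.

20.2 h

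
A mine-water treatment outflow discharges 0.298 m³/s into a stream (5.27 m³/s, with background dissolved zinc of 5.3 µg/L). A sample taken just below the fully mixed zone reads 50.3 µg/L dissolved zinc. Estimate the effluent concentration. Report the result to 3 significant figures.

Mass balance: 5.270·5.300 + 0.2980·Cₑ = 5.568·50.30
→ Cₑ = (5.568·50.30 − 5.270·5.300) / 0.2980 = 846.1 µg/L.

846 µg/L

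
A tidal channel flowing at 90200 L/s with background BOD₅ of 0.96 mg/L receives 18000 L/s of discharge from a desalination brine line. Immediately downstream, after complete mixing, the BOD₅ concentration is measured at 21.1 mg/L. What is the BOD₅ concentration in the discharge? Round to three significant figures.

Mass balance: 90200·0.9600 + 18000·Cₑ = 108200·21.10
→ Cₑ = (108200·21.10 − 90200·0.9600) / 18000 = 122.0 mg/L.

122 mg/L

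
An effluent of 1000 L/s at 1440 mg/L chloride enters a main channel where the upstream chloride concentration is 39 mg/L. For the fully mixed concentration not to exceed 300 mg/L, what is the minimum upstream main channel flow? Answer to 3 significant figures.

Set C_mix = 300: (Q·39.00 + 1000·1440) / (Q + 1000) = 300
→ Q = 1000·(1440 − 300)/(300 − 39.00) = 4368 L/s.

4370 L/s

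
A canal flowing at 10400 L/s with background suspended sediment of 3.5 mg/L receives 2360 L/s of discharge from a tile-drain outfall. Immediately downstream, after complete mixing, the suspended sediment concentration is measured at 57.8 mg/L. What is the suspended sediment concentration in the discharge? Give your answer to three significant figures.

Mass balance: 10400·3.500 + 2360·Cₑ = 12760·57.80
→ Cₑ = (12760·57.80 − 10400·3.500) / 2360 = 297.1 mg/L.

297 mg/L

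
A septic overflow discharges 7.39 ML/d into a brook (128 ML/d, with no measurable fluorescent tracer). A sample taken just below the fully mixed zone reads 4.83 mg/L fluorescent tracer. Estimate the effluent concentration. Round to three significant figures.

88.5 mg/L

Mass balance: 128.0·0 + 7.390·Cₑ = 135.4·4.830
→ Cₑ = (135.4·4.830 − 128.0·0) / 7.390 = 88.49 mg/L.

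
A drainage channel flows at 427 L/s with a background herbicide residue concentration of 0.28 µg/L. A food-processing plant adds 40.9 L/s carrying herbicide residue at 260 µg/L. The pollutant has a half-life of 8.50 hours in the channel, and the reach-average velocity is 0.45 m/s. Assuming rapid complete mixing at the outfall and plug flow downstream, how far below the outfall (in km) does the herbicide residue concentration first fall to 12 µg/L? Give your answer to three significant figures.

12.9 km

After mixing, C = (427.0·0.2800 + 40.90·260.0) / 467.9 = 10750/467.9 = 22.98 µg/L.
Half-life 8.50 h → k = ln 2 / 8.50 = 0.08155 h⁻¹ = 1.957 d⁻¹.
Set 22.98·exp(−k·t) = 12 → t = ln(22.98/12)/k = 28690 s = 7.969 h.
Distance = v·t = 0.45·28690 = 12910 m = 12.91 km.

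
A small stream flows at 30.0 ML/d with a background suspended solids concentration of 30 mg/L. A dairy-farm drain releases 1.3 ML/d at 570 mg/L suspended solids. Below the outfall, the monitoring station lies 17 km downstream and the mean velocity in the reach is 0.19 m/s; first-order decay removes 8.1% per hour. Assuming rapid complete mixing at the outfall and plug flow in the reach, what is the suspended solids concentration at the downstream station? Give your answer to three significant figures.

6.42 mg/L

Conservation of mass: C = (30.00·30.00 + 1.300·570.0) / 31.30 = 1641/31.30 = 52.43 mg/L.
Travel time t = 17·1000 / 0.19 = 89470 s = 24.85 h.
8.1%/h lost → k = −ln(1 − 0.081) = 0.08447 h⁻¹.
First-order decay: C = 52.43·exp(−k·t) = 52.43·0.1225 = 6.424 mg/L.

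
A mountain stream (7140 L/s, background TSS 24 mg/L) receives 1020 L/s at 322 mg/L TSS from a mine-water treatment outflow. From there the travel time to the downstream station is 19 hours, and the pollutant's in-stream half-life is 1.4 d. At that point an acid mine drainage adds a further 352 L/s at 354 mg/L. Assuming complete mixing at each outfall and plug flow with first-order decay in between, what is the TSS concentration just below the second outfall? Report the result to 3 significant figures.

54.3 mg/L

Mixed concentration C = ΣQC/ΣQ = (7140·24.00 + 1020·322.0) / 8160 = 499800/8160 = 61.25 mg/L; combined flow 8160 L/s.
Half-life 1.4 d → k = ln 2 / 1.4 = 0.4951 d⁻¹.
Decay over the reach: 61.25·exp(−kt) = 61.25·0.6757 = 41.39 mg/L.
At the second outfall, C = (8160·41.39 + 352.0·354.0) / (8160 + 352.0) = 54.32 mg/L.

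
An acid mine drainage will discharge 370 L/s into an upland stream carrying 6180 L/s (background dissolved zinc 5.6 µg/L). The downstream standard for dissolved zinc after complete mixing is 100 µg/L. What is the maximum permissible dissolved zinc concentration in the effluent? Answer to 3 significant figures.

1680 µg/L

At the limit, (Qr·Cr + Qe·Cₑ)/(Qr + Qe) = 100:
Cₑ = (6550·100 − 6180·5.600) / 370.0 = 1677 µg/L.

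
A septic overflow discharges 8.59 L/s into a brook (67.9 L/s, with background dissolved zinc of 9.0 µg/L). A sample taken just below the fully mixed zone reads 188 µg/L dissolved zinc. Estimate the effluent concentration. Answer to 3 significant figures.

Mass balance: 67.90·9.000 + 8.590·Cₑ = 76.49·188.0
→ Cₑ = (76.49·188.0 − 67.90·9.000) / 8.590 = 1603 µg/L.

1600 µg/L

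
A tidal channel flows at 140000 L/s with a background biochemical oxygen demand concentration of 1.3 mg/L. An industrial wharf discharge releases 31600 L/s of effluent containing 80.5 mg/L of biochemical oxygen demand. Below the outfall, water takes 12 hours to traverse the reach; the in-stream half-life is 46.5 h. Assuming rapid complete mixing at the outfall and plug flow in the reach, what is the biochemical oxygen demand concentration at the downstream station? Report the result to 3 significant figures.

13.3 mg/L

Conservation of mass: C = (140000·1.300 + 31600·80.50) / 171600 = 2726000/171600 = 15.88 mg/L.
Half-life 46.5 h → k = ln 2 / 46.5 = 0.01491 h⁻¹ = 0.3578 d⁻¹.
After decay, C = 15.88 × e^(−kt) = 15.88 × 0.8362 = 13.28 mg/L.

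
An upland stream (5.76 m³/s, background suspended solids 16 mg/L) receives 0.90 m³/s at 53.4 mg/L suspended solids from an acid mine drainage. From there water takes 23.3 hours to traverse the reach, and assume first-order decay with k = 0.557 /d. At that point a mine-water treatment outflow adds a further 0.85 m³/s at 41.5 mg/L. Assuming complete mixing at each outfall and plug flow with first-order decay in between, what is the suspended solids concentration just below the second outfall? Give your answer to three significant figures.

15.6 mg/L

After mixing, C = (5.760·16.00 + 0.9000·53.40) / 6.660 = 140.2/6.660 = 21.05 mg/L; combined flow 6.660 m³/s.
Applying C = C₀e^(−kt): 21.05 × 0.5823 = 12.26 mg/L.
Second outfall: C = (6.660·12.26 + 0.8500·41.50)/7.510 = 15.57 mg/L.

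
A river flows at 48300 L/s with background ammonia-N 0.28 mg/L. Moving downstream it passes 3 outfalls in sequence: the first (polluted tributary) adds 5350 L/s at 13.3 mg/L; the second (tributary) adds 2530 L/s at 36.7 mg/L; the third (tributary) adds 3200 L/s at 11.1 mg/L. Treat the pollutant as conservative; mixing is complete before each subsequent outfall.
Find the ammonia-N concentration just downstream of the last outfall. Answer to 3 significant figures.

3.59 mg/L

Outfall 1: combined Q = 53650 L/s; C = (48300·0.2800 + 5350·13.30)/53650 = 1.578 mg/L.
Outfall 2: combined Q = 56180 L/s; C = (53650·1.578 + 2530·36.70)/56180 = 3.160 mg/L.
Outfall 3: combined Q = 59380 L/s; C = (56180·3.160 + 3200·11.10)/59380 = 3.588 mg/L.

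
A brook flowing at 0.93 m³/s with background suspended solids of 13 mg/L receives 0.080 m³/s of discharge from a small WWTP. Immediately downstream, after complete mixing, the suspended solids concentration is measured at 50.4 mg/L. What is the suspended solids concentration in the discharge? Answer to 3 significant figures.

485 mg/L

Mass balance: 0.9300·13.00 + 0.08000·Cₑ = 1.010·50.40
→ Cₑ = (1.010·50.40 − 0.9300·13.00) / 0.08000 = 485.2 mg/L.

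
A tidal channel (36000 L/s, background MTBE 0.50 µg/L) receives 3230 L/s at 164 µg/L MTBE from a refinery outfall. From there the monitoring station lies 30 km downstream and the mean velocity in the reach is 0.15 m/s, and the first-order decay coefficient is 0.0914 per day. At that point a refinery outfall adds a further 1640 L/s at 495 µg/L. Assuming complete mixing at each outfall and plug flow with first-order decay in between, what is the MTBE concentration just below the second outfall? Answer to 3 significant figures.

Mass balance: C = (36000·0.5000 + 3230·164.0) / 39230 = 547700/39230 = 13.96 µg/L; combined flow 39230 L/s.
Travel time t = 30·1000 / 0.15 = 200000 s = 55.56 h.
Applying C = C₀e^(−kt): 13.96 × 0.8093 = 11.30 µg/L.
At the second outfall, C = (39230·11.30 + 1640·495.0) / (39230 + 1640) = 30.71 µg/L.

30.7 µg/L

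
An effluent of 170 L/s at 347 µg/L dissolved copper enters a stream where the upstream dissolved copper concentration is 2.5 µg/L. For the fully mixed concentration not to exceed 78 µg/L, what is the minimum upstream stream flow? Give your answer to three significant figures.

Set C_mix = 78: (Q·2.500 + 170.0·347.0) / (Q + 170.0) = 78
→ Q = 170.0·(347.0 − 78)/(78 − 2.500) = 605.7 L/s.

606 L/s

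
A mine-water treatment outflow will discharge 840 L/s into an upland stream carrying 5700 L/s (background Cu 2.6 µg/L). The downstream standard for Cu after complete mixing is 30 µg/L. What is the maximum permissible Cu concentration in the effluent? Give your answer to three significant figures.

216 µg/L

At the limit, (Qr·Cr + Qe·Cₑ)/(Qr + Qe) = 30:
Cₑ = (6540·30 − 5700·2.600) / 840.0 = 215.9 µg/L.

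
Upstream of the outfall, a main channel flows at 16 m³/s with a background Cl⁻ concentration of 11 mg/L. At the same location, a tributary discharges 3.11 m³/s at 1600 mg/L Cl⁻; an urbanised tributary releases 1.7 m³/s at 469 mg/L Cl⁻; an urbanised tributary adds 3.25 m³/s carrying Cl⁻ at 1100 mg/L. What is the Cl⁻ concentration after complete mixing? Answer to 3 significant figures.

Flow-weighted average: C = (16.00·11.00 + 3.110·1600 + 1.700·469.0 + 3.250·1100) / 24.06 = 9524/24.06 = 395.9 mg/L.

396 mg/L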